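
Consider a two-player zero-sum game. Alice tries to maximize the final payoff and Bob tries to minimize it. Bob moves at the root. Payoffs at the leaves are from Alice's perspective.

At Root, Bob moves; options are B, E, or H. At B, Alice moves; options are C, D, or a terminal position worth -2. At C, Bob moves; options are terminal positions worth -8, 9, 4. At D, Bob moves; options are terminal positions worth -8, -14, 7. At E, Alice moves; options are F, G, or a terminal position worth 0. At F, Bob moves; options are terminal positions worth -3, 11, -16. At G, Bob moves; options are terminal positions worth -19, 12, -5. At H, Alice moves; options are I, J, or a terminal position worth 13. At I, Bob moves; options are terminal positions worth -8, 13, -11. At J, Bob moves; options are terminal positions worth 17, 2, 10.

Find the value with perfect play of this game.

C (Bob): min(-8, 9, 4) = -8
D (Bob): min(-8, -14, 7) = -14
B (Alice): max(-8, -14, -2) = -2
F (Bob): min(-3, 11, -16) = -16
G (Bob): min(-19, 12, -5) = -19
E (Alice): max(-16, -19, 0) = 0
I (Bob): min(-8, 13, -11) = -11
J (Bob): min(17, 2, 10) = 2
H (Alice): max(-11, 2, 13) = 13
Root (Bob): min(-2, 0, 13) = -2

-2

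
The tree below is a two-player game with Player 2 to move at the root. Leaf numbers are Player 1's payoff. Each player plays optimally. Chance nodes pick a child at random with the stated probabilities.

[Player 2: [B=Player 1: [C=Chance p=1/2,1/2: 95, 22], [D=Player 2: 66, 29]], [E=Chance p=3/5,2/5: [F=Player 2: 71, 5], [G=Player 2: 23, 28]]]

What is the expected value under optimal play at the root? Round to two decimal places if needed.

C (Chance): 1/2·95 + 1/2·22 = 58.5
D (Player 2): min(66, 29) = 29
B (Player 1): max(58.5, 29) = 58.5
F (Player 2): min(71, 5) = 5
G (Player 2): min(23, 28) = 23
E (Chance): 3/5·5 + 2/5·23 = 12.2
Root (Player 2): min(58.5, 12.2) = 12.2

12.2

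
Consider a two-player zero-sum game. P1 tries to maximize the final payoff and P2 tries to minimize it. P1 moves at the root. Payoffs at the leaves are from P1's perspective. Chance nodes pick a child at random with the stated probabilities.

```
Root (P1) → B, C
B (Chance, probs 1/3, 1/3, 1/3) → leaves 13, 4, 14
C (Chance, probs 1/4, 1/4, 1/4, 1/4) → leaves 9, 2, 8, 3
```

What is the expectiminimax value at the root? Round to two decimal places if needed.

B (Chance): 1/3·13 + 1/3·4 + 1/3·14 = 10.33
C (Chance): 1/4·9 + 1/4·2 + 1/4·8 + 1/4·3 = 5.5
Root (P1): max(10.33, 5.5) = 10.33

10.33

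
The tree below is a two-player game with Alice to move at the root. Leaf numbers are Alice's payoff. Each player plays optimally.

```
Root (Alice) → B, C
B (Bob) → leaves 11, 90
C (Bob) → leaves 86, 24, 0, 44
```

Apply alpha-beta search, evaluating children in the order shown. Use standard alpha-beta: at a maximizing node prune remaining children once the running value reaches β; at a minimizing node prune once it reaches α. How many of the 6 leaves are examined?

5

B [α=-∞,β=+∞]: v=11
C [α=11,β=+∞]: v=0 after child 3 ≤ α → α-cutoff, skip 1
Root [α=-∞,β=+∞]: v=11
Leaves evaluated: 5 of 6.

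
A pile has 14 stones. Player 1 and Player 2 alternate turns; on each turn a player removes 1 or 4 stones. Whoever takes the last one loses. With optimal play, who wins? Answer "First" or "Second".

First

Mark each pile size as W (mover wins) or L (mover loses):
i:   0  1  2  3  4  5  6  7  8  9 10 11 12 13 14
     W  L  W  L  W  W  L  W  L  W  W  L  W  L  W
Position 14 is W, so the first player wins.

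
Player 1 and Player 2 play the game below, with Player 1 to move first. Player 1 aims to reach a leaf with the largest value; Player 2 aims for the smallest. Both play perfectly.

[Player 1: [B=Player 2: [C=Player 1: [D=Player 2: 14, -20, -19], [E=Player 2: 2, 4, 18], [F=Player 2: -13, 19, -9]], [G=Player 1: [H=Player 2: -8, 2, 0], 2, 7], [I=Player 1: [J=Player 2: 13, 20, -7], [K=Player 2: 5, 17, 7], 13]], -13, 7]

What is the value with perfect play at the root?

7

D (Player 2): min(14, -20, -19) = -20
E (Player 2): min(2, 4, 18) = 2
F (Player 2): min(-13, 19, -9) = -13
C (Player 1): max(-20, 2, -13) = 2
H (Player 2): min(-8, 2, 0) = -8
G (Player 1): max(-8, 2, 7) = 7
J (Player 2): min(13, 20, -7) = -7
K (Player 2): min(5, 17, 7) = 5
I (Player 1): max(-7, 5, 13) = 13
B (Player 2): min(2, 7, 13) = 2
Root (Player 1): max(2, -13, 7) = 7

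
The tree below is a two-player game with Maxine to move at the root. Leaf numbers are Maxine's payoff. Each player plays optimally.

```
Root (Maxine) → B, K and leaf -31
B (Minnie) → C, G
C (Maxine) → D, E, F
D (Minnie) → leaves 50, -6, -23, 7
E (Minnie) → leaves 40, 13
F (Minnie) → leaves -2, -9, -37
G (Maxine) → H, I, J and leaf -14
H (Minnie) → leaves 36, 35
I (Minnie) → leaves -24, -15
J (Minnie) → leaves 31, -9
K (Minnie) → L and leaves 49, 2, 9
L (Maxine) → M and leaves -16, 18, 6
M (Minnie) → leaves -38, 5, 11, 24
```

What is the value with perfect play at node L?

18

M: min(-38, 5, 11, 24) = -38
L: max(-38, -16, 18, 6) = 18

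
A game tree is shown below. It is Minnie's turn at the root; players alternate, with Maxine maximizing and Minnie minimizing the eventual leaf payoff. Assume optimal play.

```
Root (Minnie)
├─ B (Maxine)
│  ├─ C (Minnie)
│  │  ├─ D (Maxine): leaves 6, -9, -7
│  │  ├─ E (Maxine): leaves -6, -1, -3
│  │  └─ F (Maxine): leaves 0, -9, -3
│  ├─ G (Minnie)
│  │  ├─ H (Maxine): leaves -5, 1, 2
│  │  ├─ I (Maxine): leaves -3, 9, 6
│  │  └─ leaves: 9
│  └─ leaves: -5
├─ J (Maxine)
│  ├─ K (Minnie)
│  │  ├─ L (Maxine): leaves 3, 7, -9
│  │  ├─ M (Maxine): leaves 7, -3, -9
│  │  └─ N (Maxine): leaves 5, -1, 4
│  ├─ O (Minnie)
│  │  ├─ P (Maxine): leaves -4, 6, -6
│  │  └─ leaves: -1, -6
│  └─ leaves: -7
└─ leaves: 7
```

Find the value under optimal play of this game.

D (Maxine): max(6, -9, -7) = 6
E (Maxine): max(-6, -1, -3) = -1
F (Maxine): max(0, -9, -3) = 0
C (Minnie): min(6, -1, 0) = -1
H (Maxine): max(-5, 1, 2) = 2
I (Maxine): max(-3, 9, 6) = 9
G (Minnie): min(2, 9, 9) = 2
B (Maxine): max(-1, 2, -5) = 2
L (Maxine): max(3, 7, -9) = 7
M (Maxine): max(7, -3, -9) = 7
N (Maxine): max(5, -1, 4) = 5
K (Minnie): min(7, 7, 5) = 5
P (Maxine): max(-4, 6, -6) = 6
O (Minnie): min(6, -1, -6) = -6
J (Maxine): max(5, -6, -7) = 5
Root (Minnie): min(2, 5, 7) = 2

2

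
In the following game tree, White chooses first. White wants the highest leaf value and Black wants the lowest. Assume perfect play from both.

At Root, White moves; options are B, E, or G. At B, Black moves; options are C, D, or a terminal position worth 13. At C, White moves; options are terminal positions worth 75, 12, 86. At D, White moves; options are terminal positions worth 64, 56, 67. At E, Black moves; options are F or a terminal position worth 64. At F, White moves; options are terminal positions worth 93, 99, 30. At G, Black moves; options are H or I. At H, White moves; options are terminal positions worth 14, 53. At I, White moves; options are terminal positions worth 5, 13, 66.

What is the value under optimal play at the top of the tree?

C (White): max(75, 12, 86) = 86
D (White): max(64, 56, 67) = 67
B (Black): min(86, 67, 13) = 13
F (White): max(93, 99, 30) = 99
E (Black): min(99, 64) = 64
H (White): max(14, 53) = 53
I (White): max(5, 13, 66) = 66
G (Black): min(53, 66) = 53
Root (White): max(13, 64, 53) = 64

64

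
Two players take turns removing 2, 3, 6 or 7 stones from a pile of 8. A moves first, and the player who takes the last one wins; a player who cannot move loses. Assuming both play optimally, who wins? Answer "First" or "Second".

W/L table (W = player to move can force a win):
i:   0  1  2  3  4  5  6  7  8
     L  L  W  W  W  L  W  W  W
Position 8 is W, so the first player wins.

First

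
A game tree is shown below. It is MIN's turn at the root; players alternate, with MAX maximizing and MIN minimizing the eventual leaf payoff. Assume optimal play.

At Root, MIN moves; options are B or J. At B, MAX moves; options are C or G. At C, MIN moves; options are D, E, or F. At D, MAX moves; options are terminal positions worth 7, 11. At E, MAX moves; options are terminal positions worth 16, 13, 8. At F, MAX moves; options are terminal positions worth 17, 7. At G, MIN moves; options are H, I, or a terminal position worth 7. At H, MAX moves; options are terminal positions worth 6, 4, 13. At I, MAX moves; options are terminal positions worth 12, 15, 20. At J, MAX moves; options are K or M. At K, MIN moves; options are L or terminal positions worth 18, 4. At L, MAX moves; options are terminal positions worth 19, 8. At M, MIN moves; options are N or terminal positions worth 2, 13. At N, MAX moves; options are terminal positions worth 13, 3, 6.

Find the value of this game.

D (MAX): max(7, 11) = 11
E (MAX): max(16, 13, 8) = 16
F (MAX): max(17, 7) = 17
C (MIN): min(11, 16, 17) = 11
H (MAX): max(6, 4, 13) = 13
I (MAX): max(12, 15, 20) = 20
G (MIN): min(13, 20, 7) = 7
B (MAX): max(11, 7) = 11
L (MAX): max(19, 8) = 19
K (MIN): min(19, 18, 4) = 4
N (MAX): max(13, 3, 6) = 13
M (MIN): min(13, 2, 13) = 2
J (MAX): max(4, 2) = 4
Root (MIN): min(11, 4) = 4

4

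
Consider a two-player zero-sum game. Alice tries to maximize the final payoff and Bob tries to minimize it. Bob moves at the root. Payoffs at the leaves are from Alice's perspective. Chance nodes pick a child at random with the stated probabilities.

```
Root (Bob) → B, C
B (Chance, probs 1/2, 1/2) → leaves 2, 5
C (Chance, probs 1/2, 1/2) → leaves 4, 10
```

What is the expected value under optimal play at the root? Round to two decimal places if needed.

3.5

B (Chance): 1/2·2 + 1/2·5 = 3.5
C (Chance): 1/2·4 + 1/2·10 = 7
Root (Bob): min(3.5, 7) = 3.5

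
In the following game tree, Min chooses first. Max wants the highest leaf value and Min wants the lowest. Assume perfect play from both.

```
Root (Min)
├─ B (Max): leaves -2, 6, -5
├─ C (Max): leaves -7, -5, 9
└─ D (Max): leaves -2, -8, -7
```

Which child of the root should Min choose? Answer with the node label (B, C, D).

B (Max): max(-2, 6, -5) = 6
C (Max): max(-7, -5, 9) = 9
D (Max): max(-2, -8, -7) = -2
Root (Min): min(6, 9, -2) = -2
Min picks the child with the lowest value: D (value -2).

D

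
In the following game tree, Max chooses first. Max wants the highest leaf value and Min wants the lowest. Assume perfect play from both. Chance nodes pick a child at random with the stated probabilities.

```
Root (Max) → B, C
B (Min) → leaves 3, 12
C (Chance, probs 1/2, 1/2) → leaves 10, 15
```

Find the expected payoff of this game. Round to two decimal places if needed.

B (Min): min(3, 12) = 3
C (Chance): 1/2·10 + 1/2·15 = 12.5
Root (Max): max(3, 12.5) = 12.5

12.5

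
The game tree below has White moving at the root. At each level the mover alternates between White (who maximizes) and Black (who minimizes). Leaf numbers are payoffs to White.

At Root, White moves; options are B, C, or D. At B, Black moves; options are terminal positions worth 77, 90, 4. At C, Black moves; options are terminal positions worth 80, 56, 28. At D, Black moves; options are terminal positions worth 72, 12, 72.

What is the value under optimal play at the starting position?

28

B (Black): min(77, 90, 4) = 4
C (Black): min(80, 56, 28) = 28
D (Black): min(72, 12, 72) = 12
Root (White): max(4, 28, 12) = 28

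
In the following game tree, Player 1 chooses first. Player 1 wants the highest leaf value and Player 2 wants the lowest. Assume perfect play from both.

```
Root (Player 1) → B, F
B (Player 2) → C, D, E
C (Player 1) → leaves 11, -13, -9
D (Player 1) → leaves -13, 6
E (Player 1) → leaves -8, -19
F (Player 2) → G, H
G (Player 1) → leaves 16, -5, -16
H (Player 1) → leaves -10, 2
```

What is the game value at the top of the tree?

2

C (Player 1): max(11, -13, -9) = 11
D (Player 1): max(-13, 6) = 6
E (Player 1): max(-8, -19) = -8
B (Player 2): min(11, 6, -8) = -8
G (Player 1): max(16, -5, -16) = 16
H (Player 1): max(-10, 2) = 2
F (Player 2): min(16, 2) = 2
Root (Player 1): max(-8, 2) = 2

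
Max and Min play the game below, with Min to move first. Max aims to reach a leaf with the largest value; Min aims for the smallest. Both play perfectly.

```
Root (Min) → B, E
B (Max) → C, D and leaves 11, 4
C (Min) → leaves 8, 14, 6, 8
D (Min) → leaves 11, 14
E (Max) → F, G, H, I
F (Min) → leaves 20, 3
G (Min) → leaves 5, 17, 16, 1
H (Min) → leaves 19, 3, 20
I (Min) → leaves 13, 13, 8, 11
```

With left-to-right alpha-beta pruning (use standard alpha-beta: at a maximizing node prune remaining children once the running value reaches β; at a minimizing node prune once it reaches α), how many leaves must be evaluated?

20

C [α=-∞,β=+∞]: v=6
D [α=6,β=+∞]: v=11
B [α=-∞,β=+∞]: v=11
F [α=-∞,β=11]: v=3
G [α=3,β=11]: v=1
H [α=3,β=11]: v=3 after child 2 ≤ α → α-cutoff, skip 1
I [α=3,β=11]: v=8
E [α=-∞,β=11]: v=8
Root [α=-∞,β=+∞]: v=8
Leaves evaluated: 20 of 21.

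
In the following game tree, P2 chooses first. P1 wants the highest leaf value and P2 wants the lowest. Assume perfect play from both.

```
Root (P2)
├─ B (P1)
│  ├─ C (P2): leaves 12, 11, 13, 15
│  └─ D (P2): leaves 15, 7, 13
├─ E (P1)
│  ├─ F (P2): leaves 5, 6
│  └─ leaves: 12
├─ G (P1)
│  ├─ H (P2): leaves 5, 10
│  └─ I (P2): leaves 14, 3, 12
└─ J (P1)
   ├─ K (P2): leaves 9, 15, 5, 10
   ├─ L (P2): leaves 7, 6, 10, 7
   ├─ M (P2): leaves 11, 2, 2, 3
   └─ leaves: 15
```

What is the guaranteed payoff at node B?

11

C: min(12, 11, 13, 15) = 11
D: min(15, 7, 13) = 7
B: max(11, 7) = 11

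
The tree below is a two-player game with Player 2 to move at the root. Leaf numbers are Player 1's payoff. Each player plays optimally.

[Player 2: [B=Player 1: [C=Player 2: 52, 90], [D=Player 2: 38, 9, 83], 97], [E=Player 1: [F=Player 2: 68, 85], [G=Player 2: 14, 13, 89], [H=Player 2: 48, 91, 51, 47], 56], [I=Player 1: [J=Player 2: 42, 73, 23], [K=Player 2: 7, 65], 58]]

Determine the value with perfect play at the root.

C (Player 2): min(52, 90) = 52
D (Player 2): min(38, 9, 83) = 9
B (Player 1): max(52, 9, 97) = 97
F (Player 2): min(68, 85) = 68
G (Player 2): min(14, 13, 89) = 13
H (Player 2): min(48, 91, 51, 47) = 47
E (Player 1): max(68, 13, 47, 56) = 68
J (Player 2): min(42, 73, 23) = 23
K (Player 2): min(7, 65) = 7
I (Player 1): max(23, 7, 58) = 58
Root (Player 2): min(97, 68, 58) = 58

58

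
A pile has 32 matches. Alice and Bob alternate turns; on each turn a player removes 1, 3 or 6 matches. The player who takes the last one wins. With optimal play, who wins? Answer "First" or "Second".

Compute winning (W) and losing (L) positions by backward induction:
i:   0  1  2  3  4  5  6  7  8  9 10 11 12 13 14 15 16 17 18 19 20 21 22 23 24 25 26 27 28 29 30 31 32
     L  W  L  W  L  W  W  W  W  L  W  L  W  L  W  W  W  W  L  W  L  W  L  W  W  W  W  L  W  L  W  L  W
Position 32 is W, so the first player wins.

First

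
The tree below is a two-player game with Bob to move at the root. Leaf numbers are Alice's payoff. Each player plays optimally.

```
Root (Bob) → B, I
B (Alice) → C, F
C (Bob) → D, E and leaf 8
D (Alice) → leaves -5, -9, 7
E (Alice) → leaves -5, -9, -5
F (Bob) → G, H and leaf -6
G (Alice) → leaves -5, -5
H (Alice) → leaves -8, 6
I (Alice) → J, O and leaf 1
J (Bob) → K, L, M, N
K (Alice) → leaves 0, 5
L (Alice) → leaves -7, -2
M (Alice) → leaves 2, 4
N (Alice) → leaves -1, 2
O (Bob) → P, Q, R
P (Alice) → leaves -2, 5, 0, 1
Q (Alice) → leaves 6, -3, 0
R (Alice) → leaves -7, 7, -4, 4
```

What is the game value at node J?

K: max(0, 5) = 5
L: max(-7, -2) = -2
M: max(2, 4) = 4
N: max(-1, 2) = 2
J: min(5, -2, 4, 2) = -2

-2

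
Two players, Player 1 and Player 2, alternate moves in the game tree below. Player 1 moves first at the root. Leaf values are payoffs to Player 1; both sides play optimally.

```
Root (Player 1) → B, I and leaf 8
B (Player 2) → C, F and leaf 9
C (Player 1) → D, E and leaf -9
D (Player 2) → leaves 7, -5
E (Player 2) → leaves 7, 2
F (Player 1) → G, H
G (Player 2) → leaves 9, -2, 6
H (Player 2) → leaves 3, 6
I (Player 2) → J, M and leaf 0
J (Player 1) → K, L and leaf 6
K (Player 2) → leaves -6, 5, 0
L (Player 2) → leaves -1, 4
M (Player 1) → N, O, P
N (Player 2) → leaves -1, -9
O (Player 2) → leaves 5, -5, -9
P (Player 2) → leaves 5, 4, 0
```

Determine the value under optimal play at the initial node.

D (Player 2): min(7, -5) = -5
E (Player 2): min(7, 2) = 2
C (Player 1): max(-5, 2, -9) = 2
G (Player 2): min(9, -2, 6) = -2
H (Player 2): min(3, 6) = 3
F (Player 1): max(-2, 3) = 3
B (Player 2): min(2, 3, 9) = 2
K (Player 2): min(-6, 5, 0) = -6
L (Player 2): min(-1, 4) = -1
J (Player 1): max(-6, -1, 6) = 6
N (Player 2): min(-1, -9) = -9
O (Player 2): min(5, -5, -9) = -9
P (Player 2): min(5, 4, 0) = 0
M (Player 1): max(-9, -9, 0) = 0
I (Player 2): min(6, 0, 0) = 0
Root (Player 1): max(2, 0, 8) = 8

8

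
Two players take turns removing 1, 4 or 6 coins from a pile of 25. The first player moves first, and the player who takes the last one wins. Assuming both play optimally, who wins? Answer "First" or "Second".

Second

Mark each pile size as W (mover wins) or L (mover loses):
i:   0  1  2  3  4  5  6  7  8  9 10 11 12 13 14 15 16 17 18 19 20 21 22 23 24 25
     L  W  L  W  W  L  W  L  W  W  L  W  L  W  W  L  W  L  W  W  L  W  L  W  W  L
Position 25 is L, so the second player wins.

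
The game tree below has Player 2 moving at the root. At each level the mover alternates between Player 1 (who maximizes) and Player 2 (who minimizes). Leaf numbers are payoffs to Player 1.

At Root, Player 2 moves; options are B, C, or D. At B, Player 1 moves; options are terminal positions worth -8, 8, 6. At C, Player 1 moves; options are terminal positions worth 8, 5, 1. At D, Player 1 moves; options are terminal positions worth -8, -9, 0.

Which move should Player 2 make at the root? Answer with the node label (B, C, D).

D

B (Player 1): max(-8, 8, 6) = 8
C (Player 1): max(8, 5, 1) = 8
D (Player 1): max(-8, -9, 0) = 0
Root (Player 2): min(8, 8, 0) = 0
Player 2 picks the child with the lowest value: D (value 0).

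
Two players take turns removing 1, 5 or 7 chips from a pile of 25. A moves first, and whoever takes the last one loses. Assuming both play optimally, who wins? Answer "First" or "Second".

i:   0  1  2  3  4  5  6  7  8  9 10 11 12 13 14 15 16 17 18 19 20 21 22 23 24 25
     W  L  W  L  W  L  W  L  W  L  W  L  W  L  W  L  W  L  W  L  W  L  W  L  W  L
Position 25 is L, so the second player wins.

Second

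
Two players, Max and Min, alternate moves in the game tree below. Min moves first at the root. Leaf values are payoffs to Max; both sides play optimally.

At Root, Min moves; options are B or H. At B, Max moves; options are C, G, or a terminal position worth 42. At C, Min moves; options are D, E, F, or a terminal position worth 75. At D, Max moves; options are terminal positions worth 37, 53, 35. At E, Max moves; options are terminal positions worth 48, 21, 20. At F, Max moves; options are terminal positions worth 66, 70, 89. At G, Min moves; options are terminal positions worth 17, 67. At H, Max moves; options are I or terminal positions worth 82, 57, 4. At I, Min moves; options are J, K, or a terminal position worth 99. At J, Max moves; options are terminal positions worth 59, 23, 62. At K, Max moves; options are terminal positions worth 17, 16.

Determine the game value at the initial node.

D (Max): max(37, 53, 35) = 53
E (Max): max(48, 21, 20) = 48
F (Max): max(66, 70, 89) = 89
C (Min): min(53, 48, 89, 75) = 48
G (Min): min(17, 67) = 17
B (Max): max(48, 17, 42) = 48
J (Max): max(59, 23, 62) = 62
K (Max): max(17, 16) = 17
I (Min): min(62, 17, 99) = 17
H (Max): max(17, 82, 57, 4) = 82
Root (Min): min(48, 82) = 48

48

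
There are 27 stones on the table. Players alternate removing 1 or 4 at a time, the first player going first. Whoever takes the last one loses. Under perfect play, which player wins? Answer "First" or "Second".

i:   0  1  2  3  4  5  6  7  8  9 10 11 12 13 14 15 16 17 18 19 20 21 22 23 24 25 26 27
     W  L  W  L  W  W  L  W  L  W  W  L  W  L  W  W  L  W  L  W  W  L  W  L  W  W  L  W
Position 27 is W, so the first player wins.

First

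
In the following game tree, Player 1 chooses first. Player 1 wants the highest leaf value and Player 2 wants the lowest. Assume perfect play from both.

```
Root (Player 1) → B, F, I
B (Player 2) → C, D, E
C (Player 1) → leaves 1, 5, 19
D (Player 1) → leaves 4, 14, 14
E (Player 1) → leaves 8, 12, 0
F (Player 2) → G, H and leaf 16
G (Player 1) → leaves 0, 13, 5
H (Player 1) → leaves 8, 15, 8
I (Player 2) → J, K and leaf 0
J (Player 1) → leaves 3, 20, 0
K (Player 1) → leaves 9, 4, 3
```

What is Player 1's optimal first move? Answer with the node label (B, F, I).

F

C (Player 1): max(1, 5, 19) = 19
D (Player 1): max(4, 14, 14) = 14
E (Player 1): max(8, 12, 0) = 12
B (Player 2): min(19, 14, 12) = 12
G (Player 1): max(0, 13, 5) = 13
H (Player 1): max(8, 15, 8) = 15
F (Player 2): min(13, 15, 16) = 13
J (Player 1): max(3, 20, 0) = 20
K (Player 1): max(9, 4, 3) = 9
I (Player 2): min(20, 9, 0) = 0
Root (Player 1): max(12, 13, 0) = 13
Player 1 picks the child with the highest value: F (value 13).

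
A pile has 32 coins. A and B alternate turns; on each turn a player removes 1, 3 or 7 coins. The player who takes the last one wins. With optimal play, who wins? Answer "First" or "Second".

Second

Positions where the player to move wins (W) vs loses (L):
i:   0  1  2  3  4  5  6  7  8  9 10 11 12 13 14 15 16 17 18 19 20 21 22 23 24 25 26 27 28 29 30 31 32
     L  W  L  W  L  W  L  W  L  W  L  W  L  W  L  W  L  W  L  W  L  W  L  W  L  W  L  W  L  W  L  W  L
Position 32 is L, so the second player wins.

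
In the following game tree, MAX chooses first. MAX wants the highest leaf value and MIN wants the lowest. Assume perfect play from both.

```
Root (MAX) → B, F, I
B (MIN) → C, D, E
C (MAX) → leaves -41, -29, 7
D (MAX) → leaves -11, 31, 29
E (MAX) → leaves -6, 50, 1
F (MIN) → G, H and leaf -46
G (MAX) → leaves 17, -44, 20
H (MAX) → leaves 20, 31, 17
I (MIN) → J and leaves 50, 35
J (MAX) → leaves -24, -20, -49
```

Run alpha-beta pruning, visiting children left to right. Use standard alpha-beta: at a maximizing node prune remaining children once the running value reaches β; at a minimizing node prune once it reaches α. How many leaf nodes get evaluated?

15

C [α=-∞,β=+∞]: v=7
D [α=-∞,β=7]: v=31 after child 2 ≥ β → β-cutoff, skip 1
E [α=-∞,β=7]: v=50 after child 2 ≥ β → β-cutoff, skip 1
B [α=-∞,β=+∞]: v=7
G [α=7,β=+∞]: v=20
H [α=7,β=20]: v=20 after child 1 ≥ β → β-cutoff, skip 2
F [α=7,β=+∞]: v=-46
J [α=7,β=+∞]: v=-20
I [α=7,β=+∞]: v=-20 after child 1 ≤ α → α-cutoff, skip 2
Root [α=-∞,β=+∞]: v=7
Leaves evaluated: 15 of 21.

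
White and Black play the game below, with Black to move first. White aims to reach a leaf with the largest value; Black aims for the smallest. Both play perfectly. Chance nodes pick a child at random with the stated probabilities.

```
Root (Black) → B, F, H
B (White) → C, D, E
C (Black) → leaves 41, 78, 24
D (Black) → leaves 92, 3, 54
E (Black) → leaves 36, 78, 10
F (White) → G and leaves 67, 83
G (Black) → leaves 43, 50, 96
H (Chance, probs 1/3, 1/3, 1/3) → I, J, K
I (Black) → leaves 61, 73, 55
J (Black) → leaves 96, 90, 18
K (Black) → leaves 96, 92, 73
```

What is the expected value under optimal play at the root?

C (Black): min(41, 78, 24) = 24
D (Black): min(92, 3, 54) = 3
E (Black): min(36, 78, 10) = 10
B (White): max(24, 3, 10) = 24
G (Black): min(43, 50, 96) = 43
F (White): max(43, 67, 83) = 83
I (Black): min(61, 73, 55) = 55
J (Black): min(96, 90, 18) = 18
K (Black): min(96, 92, 73) = 73
H (Chance): 1/3·55 + 1/3·18 + 1/3·73 = 48.67
Root (Black): min(24, 83, 48.67) = 24

24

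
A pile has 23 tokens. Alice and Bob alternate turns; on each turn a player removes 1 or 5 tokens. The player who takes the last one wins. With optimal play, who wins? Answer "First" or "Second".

Compute winning (W) and losing (L) positions by backward induction:
i:   0  1  2  3  4  5  6  7  8  9 10 11 12 13 14 15 16 17 18 19 20 21 22 23
     L  W  L  W  L  W  L  W  L  W  L  W  L  W  L  W  L  W  L  W  L  W  L  W
Position 23 is W, so the first player wins.

First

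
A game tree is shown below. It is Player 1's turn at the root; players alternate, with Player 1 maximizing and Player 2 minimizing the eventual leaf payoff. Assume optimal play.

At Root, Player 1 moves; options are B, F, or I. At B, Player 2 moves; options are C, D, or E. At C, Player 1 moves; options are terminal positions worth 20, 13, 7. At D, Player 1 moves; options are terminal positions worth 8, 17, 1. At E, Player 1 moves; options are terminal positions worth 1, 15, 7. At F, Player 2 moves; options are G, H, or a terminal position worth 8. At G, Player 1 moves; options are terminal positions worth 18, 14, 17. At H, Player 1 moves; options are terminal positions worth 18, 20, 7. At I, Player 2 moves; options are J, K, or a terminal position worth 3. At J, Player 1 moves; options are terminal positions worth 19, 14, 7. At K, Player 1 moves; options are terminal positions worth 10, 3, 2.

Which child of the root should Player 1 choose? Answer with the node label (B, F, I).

C (Player 1): max(20, 13, 7) = 20
D (Player 1): max(8, 17, 1) = 17
E (Player 1): max(1, 15, 7) = 15
B (Player 2): min(20, 17, 15) = 15
G (Player 1): max(18, 14, 17) = 18
H (Player 1): max(18, 20, 7) = 20
F (Player 2): min(18, 20, 8) = 8
J (Player 1): max(19, 14, 7) = 19
K (Player 1): max(10, 3, 2) = 10
I (Player 2): min(19, 10, 3) = 3
Root (Player 1): max(15, 8, 3) = 15
Player 1 picks the child with the highest value: B (value 15).

B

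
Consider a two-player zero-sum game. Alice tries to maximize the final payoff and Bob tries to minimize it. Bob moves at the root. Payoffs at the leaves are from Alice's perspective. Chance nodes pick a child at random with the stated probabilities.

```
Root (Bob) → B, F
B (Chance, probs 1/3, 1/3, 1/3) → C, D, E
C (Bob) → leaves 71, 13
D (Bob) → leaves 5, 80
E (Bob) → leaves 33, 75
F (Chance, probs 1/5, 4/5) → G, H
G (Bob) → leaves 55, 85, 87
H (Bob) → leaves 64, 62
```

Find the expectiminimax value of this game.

17

C (Bob): min(71, 13) = 13
D (Bob): min(5, 80) = 5
E (Bob): min(33, 75) = 33
B (Chance): 1/3·13 + 1/3·5 + 1/3·33 = 17
G (Bob): min(55, 85, 87) = 55
H (Bob): min(64, 62) = 62
F (Chance): 1/5·55 + 4/5·62 = 60.6
Root (Bob): min(17, 60.6) = 17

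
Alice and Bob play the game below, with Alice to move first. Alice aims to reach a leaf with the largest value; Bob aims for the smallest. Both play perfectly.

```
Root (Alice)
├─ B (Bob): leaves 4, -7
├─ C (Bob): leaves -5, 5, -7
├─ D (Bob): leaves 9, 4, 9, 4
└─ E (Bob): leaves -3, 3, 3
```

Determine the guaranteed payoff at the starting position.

4

B (Bob): min(4, -7) = -7
C (Bob): min(-5, 5, -7) = -7
D (Bob): min(9, 4, 9, 4) = 4
E (Bob): min(-3, 3, 3) = -3
Root (Alice): max(-7, -7, 4, -3) = 4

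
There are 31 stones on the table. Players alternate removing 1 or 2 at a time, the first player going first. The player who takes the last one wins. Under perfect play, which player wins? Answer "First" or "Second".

Mark each pile size as W (mover wins) or L (mover loses):
i:   0  1  2  3  4  5  6  7  8  9 10 11 12 13 14 15 16 17 18 19 20 21 22 23 24 25 26 27 28 29 30 31
     L  W  W  L  W  W  L  W  W  L  W  W  L  W  W  L  W  W  L  W  W  L  W  W  L  W  W  L  W  W  L  W
Position 31 is W, so the first player wins.

First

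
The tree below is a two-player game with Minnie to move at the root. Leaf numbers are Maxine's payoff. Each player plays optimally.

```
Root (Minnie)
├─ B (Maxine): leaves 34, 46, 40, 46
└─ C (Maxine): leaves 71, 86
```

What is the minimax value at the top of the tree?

B (Maxine): max(34, 46, 40, 46) = 46
C (Maxine): max(71, 86) = 86
Root (Minnie): min(46, 86) = 46

46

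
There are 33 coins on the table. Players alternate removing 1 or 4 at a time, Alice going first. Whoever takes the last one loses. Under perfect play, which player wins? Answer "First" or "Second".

Second

W/L table (W = player to move can force a win):
i:   0  1  2  3  4  5  6  7  8  9 10 11 12 13 14 15 16 17 18 19 20 21 22 23 24 25 26 27 28 29 30 31 32 33
     W  L  W  L  W  W  L  W  L  W  W  L  W  L  W  W  L  W  L  W  W  L  W  L  W  W  L  W  L  W  W  L  W  L
Position 33 is L, so the second player wins.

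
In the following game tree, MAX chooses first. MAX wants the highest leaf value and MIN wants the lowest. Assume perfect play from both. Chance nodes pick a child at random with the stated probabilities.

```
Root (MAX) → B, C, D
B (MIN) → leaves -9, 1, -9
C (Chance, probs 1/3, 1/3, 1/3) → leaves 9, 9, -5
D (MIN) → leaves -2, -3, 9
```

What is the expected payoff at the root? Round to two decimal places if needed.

B (MIN): min(-9, 1, -9) = -9
C (Chance): 1/3·9 + 1/3·9 + 1/3·-5 = 4.33
D (MIN): min(-2, -3, 9) = -3
Root (MAX): max(-9, 4.33, -3) = 4.33

4.33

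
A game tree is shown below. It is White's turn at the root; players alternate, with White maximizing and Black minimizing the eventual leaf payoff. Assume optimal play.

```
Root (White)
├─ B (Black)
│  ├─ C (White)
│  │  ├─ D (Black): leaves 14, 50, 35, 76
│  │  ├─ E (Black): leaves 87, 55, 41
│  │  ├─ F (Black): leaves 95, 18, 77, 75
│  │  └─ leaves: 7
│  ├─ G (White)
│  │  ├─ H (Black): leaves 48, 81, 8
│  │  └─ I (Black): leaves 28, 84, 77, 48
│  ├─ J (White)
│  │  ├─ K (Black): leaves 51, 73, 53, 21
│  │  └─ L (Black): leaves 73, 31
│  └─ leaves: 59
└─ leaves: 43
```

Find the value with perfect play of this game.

43

D (Black): min(14, 50, 35, 76) = 14
E (Black): min(87, 55, 41) = 41
F (Black): min(95, 18, 77, 75) = 18
C (White): max(14, 41, 18, 7) = 41
H (Black): min(48, 81, 8) = 8
I (Black): min(28, 84, 77, 48) = 28
G (White): max(8, 28) = 28
K (Black): min(51, 73, 53, 21) = 21
L (Black): min(73, 31) = 31
J (White): max(21, 31) = 31
B (Black): min(41, 28, 31, 59) = 28
Root (White): max(28, 43) = 43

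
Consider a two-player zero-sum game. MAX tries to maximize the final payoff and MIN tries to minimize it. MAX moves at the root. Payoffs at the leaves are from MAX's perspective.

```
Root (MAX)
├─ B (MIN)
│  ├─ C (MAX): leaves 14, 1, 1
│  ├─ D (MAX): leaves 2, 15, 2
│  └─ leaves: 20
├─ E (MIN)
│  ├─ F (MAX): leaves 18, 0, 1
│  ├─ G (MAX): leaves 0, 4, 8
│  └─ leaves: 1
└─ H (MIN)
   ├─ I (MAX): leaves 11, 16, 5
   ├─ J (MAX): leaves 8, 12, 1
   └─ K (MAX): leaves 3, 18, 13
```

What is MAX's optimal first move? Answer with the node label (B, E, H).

C (MAX): max(14, 1, 1) = 14
D (MAX): max(2, 15, 2) = 15
B (MIN): min(14, 15, 20) = 14
F (MAX): max(18, 0, 1) = 18
G (MAX): max(0, 4, 8) = 8
E (MIN): min(18, 8, 1) = 1
I (MAX): max(11, 16, 5) = 16
J (MAX): max(8, 12, 1) = 12
K (MAX): max(3, 18, 13) = 18
H (MIN): min(16, 12, 18) = 12
Root (MAX): max(14, 1, 12) = 14
MAX picks the child with the highest value: B (value 14).

B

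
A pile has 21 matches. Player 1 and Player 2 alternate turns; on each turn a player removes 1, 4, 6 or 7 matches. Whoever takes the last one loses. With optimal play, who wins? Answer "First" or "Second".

First

W/L table (W = player to move can force a win):
i:   0  1  2  3  4  5  6  7  8  9 10 11 12 13 14 15 16 17 18 19 20 21
     W  L  W  L  W  W  L  W  W  W  W  L  W  W  L  W  L  W  W  L  W  W
Position 21 is W, so the first player wins.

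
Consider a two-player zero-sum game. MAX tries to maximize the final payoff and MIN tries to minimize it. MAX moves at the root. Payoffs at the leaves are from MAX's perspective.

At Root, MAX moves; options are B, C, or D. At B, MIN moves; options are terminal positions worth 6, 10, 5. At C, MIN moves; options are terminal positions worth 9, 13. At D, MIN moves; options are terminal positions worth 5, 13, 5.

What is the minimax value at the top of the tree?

9

B (MIN): min(6, 10, 5) = 5
C (MIN): min(9, 13) = 9
D (MIN): min(5, 13, 5) = 5
Root (MAX): max(5, 9, 5) = 9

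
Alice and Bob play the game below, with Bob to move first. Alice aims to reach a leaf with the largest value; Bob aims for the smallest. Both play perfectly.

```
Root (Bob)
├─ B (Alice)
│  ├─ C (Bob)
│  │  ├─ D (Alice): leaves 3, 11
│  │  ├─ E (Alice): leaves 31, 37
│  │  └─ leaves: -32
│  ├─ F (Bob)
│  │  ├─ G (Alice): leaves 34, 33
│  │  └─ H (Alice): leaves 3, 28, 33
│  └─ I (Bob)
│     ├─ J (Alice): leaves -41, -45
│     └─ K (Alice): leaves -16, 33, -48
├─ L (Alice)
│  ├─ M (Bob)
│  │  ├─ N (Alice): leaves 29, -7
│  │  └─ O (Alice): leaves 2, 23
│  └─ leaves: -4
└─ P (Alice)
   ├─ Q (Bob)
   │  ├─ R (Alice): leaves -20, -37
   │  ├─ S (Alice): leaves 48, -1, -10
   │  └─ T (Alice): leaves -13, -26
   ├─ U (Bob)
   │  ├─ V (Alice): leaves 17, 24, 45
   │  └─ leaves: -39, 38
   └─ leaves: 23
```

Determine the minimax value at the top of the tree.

23

D (Alice): max(3, 11) = 11
E (Alice): max(31, 37) = 37
C (Bob): min(11, 37, -32) = -32
G (Alice): max(34, 33) = 34
H (Alice): max(3, 28, 33) = 33
F (Bob): min(34, 33) = 33
J (Alice): max(-41, -45) = -41
K (Alice): max(-16, 33, -48) = 33
I (Bob): min(-41, 33) = -41
B (Alice): max(-32, 33, -41) = 33
N (Alice): max(29, -7) = 29
O (Alice): max(2, 23) = 23
M (Bob): min(29, 23) = 23
L (Alice): max(23, -4) = 23
R (Alice): max(-20, -37) = -20
S (Alice): max(48, -1, -10) = 48
T (Alice): max(-13, -26) = -13
Q (Bob): min(-20, 48, -13) = -20
V (Alice): max(17, 24, 45) = 45
U (Bob): min(45, -39, 38) = -39
P (Alice): max(-20, -39, 23) = 23
Root (Bob): min(33, 23, 23) = 23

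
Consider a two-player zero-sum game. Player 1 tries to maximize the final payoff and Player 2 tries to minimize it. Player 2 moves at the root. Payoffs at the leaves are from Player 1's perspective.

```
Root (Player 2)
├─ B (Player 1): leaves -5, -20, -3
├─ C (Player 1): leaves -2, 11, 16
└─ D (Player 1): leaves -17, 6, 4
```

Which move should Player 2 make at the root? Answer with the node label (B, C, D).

B (Player 1): max(-5, -20, -3) = -3
C (Player 1): max(-2, 11, 16) = 16
D (Player 1): max(-17, 6, 4) = 6
Root (Player 2): min(-3, 16, 6) = -3
Player 2 picks the child with the lowest value: B (value -3).

B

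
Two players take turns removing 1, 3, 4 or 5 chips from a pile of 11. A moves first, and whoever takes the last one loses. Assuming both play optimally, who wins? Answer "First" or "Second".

Second

Mark each pile size as W (mover wins) or L (mover loses):
i:   0  1  2  3  4  5  6  7  8  9 10 11
     W  L  W  L  W  W  W  W  W  L  W  L
Position 11 is L, so the second player wins.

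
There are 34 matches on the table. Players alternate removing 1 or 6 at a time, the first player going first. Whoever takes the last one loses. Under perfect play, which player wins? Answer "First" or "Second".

First

i:   0  1  2  3  4  5  6  7  8  9 10 11 12 13 14 15 16 17 18 19 20 21 22 23 24 25 26 27 28 29 30 31 32 33 34
     W  L  W  L  W  L  W  W  L  W  L  W  L  W  W  L  W  L  W  L  W  W  L  W  L  W  L  W  W  L  W  L  W  L  W
Position 34 is W, so the first player wins.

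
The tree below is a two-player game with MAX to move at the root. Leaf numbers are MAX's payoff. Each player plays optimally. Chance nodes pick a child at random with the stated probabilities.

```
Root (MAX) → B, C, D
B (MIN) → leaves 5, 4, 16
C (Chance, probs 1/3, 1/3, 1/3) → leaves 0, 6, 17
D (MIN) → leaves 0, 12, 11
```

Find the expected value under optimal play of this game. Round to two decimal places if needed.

7.67

B (MIN): min(5, 4, 16) = 4
C (Chance): 1/3·0 + 1/3·6 + 1/3·17 = 7.67
D (MIN): min(0, 12, 11) = 0
Root (MAX): max(4, 7.67, 0) = 7.67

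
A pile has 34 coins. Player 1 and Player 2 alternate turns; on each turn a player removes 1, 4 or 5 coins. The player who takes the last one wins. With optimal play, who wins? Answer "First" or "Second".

Second

i:   0  1  2  3  4  5  6  7  8  9 10 11 12 13 14 15 16 17 18 19 20 21 22 23 24 25 26 27 28 29 30 31 32 33 34
     L  W  L  W  W  W  W  W  L  W  L  W  W  W  W  W  L  W  L  W  W  W  W  W  L  W  L  W  W  W  W  W  L  W  L
Position 34 is L, so the second player wins.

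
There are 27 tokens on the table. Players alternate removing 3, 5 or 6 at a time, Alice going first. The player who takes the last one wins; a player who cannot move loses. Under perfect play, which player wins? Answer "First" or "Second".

i:   0  1  2  3  4  5  6  7  8  9 10 11 12 13 14 15 16 17 18 19 20 21 22 23 24 25 26 27
     L  L  L  W  W  W  W  W  W  L  L  L  W  W  W  W  W  W  L  L  L  W  W  W  W  W  W  L
Position 27 is L, so the second player wins.

Second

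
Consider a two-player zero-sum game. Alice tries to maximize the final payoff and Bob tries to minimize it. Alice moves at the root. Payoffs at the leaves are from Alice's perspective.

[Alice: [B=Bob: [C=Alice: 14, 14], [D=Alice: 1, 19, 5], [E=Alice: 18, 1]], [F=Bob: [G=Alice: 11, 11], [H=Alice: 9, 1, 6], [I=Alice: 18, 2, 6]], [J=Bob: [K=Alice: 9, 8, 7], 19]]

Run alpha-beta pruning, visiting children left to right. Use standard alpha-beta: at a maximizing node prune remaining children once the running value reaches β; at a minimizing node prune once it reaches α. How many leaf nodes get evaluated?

10

C [α=-∞,β=+∞]: v=14
D [α=-∞,β=14]: v=19 after child 2 ≥ β → β-cutoff, skip 1
E [α=-∞,β=14]: v=18 after child 1 ≥ β → β-cutoff, skip 1
B [α=-∞,β=+∞]: v=14
G [α=14,β=+∞]: v=11
F [α=14,β=+∞]: v=11 after child 1 ≤ α → α-cutoff, skip 2
K [α=14,β=+∞]: v=9
J [α=14,β=+∞]: v=9 after child 1 ≤ α → α-cutoff, skip 1
Root [α=-∞,β=+∞]: v=14
Leaves evaluated: 10 of 19.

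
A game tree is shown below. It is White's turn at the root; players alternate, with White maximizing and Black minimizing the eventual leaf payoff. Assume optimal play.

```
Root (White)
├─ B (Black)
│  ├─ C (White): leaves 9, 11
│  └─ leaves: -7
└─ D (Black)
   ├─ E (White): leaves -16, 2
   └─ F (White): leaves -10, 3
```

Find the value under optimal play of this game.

C (White): max(9, 11) = 11
B (Black): min(11, -7) = -7
E (White): max(-16, 2) = 2
F (White): max(-10, 3) = 3
D (Black): min(2, 3) = 2
Root (White): max(-7, 2) = 2

2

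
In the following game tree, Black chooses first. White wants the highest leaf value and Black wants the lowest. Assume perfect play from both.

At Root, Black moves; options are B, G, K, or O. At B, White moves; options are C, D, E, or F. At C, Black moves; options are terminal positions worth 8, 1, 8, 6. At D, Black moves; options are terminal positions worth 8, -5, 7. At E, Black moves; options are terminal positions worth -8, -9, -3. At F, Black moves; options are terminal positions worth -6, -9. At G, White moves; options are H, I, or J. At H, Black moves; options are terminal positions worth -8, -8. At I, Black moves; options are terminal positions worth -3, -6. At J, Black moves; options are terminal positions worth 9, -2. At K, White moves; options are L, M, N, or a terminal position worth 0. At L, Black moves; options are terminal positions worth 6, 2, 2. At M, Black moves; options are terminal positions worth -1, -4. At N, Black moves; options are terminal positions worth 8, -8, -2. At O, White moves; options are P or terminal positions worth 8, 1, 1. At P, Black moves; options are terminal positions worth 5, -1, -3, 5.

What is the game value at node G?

-2

H: min(-8, -8) = -8
I: min(-3, -6) = -6
J: min(9, -2) = -2
G: max(-8, -6, -2) = -2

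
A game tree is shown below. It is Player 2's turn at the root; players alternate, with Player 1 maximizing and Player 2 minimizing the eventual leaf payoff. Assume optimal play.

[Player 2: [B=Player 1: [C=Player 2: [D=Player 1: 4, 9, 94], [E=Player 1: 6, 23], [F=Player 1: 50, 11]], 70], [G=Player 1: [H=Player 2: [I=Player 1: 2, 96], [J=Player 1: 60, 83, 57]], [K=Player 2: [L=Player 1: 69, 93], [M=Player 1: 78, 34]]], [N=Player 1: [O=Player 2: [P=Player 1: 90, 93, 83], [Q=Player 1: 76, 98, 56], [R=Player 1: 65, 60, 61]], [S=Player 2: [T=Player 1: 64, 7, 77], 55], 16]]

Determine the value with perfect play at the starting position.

65

D (Player 1): max(4, 9, 94) = 94
E (Player 1): max(6, 23) = 23
F (Player 1): max(50, 11) = 50
C (Player 2): min(94, 23, 50) = 23
B (Player 1): max(23, 70) = 70
I (Player 1): max(2, 96) = 96
J (Player 1): max(60, 83, 57) = 83
H (Player 2): min(96, 83) = 83
L (Player 1): max(69, 93) = 93
M (Player 1): max(78, 34) = 78
K (Player 2): min(93, 78) = 78
G (Player 1): max(83, 78) = 83
P (Player 1): max(90, 93, 83) = 93
Q (Player 1): max(76, 98, 56) = 98
R (Player 1): max(65, 60, 61) = 65
O (Player 2): min(93, 98, 65) = 65
T (Player 1): max(64, 7, 77) = 77
S (Player 2): min(77, 55) = 55
N (Player 1): max(65, 55, 16) = 65
Root (Player 2): min(70, 83, 65) = 65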